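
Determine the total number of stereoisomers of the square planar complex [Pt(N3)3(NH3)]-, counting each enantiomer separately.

Only one geometric arrangement is possible.

1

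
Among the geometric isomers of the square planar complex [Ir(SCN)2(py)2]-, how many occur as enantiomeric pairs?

0

A square has two trans pairs of vertices; adjacent vertices are cis.
Working through the distinct placements yields 2 geometric isomers: SCN cis; SCN trans.
Each arrangement has an internal mirror plane or centre of symmetry, so none is chiral.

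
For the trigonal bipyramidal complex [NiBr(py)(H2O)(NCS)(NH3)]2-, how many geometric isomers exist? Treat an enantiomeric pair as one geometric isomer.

10

In a trigonal bipyramid the two axial positions differ from the three equatorial ones.
Placing the ligands in turn and identifying arrangements related by rotation or reflection leaves 10 distinct geometric isomers.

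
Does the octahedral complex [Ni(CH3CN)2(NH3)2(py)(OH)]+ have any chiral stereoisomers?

An octahedron has six vertices in three trans pairs; every non-trans pair is cis.
The distinct arrangements are (6 in all): CH3CN trans, NH3 trans; CH3CN trans, NH3 cis; CH3CN cis, NH3 cis (3 arrangements, 2 chiral); CH3CN cis, NH3 trans.
Of these, 2 lack any improper symmetry element and so occur as enantiomeric pairs, giving 6 + 2 = 8 stereoisomers in total.

yes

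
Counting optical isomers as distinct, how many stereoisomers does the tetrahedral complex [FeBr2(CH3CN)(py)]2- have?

In a tetrahedral complex all four positions are equivalent and every pair of ligands is adjacent — there is no cis/trans distinction.
Only one geometric arrangement is possible.

1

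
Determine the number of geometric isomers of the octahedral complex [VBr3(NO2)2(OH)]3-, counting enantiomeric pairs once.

3

An octahedron has six vertices in three trans pairs; every non-trans pair is cis.
Systematic placement gives 3 geometric isomers: Br mer, NO2 cis; Br mer, NO2 trans; Br fac, NO2 cis.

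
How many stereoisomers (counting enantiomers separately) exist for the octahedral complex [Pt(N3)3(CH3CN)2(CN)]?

3

In an octahedral complex each vertex has one trans partner and four cis neighbours.
Working through the distinct placements yields 3 geometric isomers: N3 mer, CH3CN trans; N3 mer, CH3CN cis; N3 fac, CH3CN cis.
Each arrangement has an internal mirror plane or centre of symmetry, so none is chiral.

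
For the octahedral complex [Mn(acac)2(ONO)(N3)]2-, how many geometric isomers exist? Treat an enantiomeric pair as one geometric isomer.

An octahedron has six vertices in three trans pairs; every non-trans pair is cis.
Each acac is bidentate and must span two cis positions.
Working through the distinct placements yields 2 geometric isomers: ONO and N3 mutually trans; ONO and N3 mutually cis (chiral).

2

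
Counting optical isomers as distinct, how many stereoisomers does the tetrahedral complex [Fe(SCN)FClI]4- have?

2

In a tetrahedral complex all four positions are equivalent and every pair of ligands is adjacent — there is no cis/trans distinction.
Only one geometric arrangement is possible; it has no improper symmetry element, so it exists as a pair of enantiomers (2 stereoisomers).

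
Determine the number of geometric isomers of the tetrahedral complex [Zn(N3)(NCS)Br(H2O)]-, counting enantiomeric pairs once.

1

In a tetrahedral complex all four positions are equivalent and every pair of ligands is adjacent — there is no cis/trans distinction.
Only one geometric arrangement is possible; it has no improper symmetry element, so it exists as a pair of enantiomers (2 stereoisomers).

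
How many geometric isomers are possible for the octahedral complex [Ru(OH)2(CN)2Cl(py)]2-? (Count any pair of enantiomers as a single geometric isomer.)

An octahedron has six vertices in three trans pairs; every non-trans pair is cis.
Systematic placement gives 6 geometric isomers: OH cis, CN trans; OH trans, CN trans; OH cis, CN cis (3 arrangements, 2 chiral); OH trans, CN cis.

6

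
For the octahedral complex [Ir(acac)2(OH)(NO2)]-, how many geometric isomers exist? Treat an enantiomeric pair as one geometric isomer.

2

In an octahedral complex each vertex has one trans partner and four cis neighbours.
Each acac is bidentate and must span two cis positions.
Systematic placement gives 2 geometric isomers: OH and NO2 mutually trans; OH and NO2 mutually cis (chiral).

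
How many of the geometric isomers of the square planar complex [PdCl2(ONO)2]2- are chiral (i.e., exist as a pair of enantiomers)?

Working through the distinct placements yields 2 geometric isomers: Cl cis; Cl trans.
Each arrangement has an internal mirror plane or centre of symmetry, so none is chiral.

0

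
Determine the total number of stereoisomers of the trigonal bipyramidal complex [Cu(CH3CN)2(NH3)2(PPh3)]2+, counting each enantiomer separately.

6

In a trigonal bipyramid the two axial positions differ from the three equatorial ones.
Systematic enumeration (placing each ligand type in turn and discarding arrangements equivalent by rotation or reflection) gives 5 geometric isomers.
One of these lacks any improper symmetry element and so occurs as an enantiomeric pair, giving 5 + 1 = 6 stereoisomers in total.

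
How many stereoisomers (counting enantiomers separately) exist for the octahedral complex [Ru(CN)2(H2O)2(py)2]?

The six octahedral sites form three mutually perpendicular trans pairs.
There are 5 geometric isomers: CN trans, H2O trans, py trans; CN trans, H2O cis, py cis; CN cis, H2O cis, py trans; CN cis, H2O cis, py cis (chiral); CN cis, H2O trans, py cis.
One of these lacks any improper symmetry element and so occurs as an enantiomeric pair, giving 5 + 1 = 6 stereoisomers in total.

6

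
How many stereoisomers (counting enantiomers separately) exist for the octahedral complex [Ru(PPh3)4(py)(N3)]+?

2

The distinct arrangements are (2 in all): py and N3 mutually cis; py and N3 mutually trans.
Each arrangement has an internal mirror plane or centre of symmetry, so none is chiral.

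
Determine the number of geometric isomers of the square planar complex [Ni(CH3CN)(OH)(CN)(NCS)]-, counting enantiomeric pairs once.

3

The distinct arrangements are (3 in all): (CH3CN/NCS trans, CN/OH trans); (CH3CN/OH trans, CN/NCS trans); (CH3CN/CN trans, NCS/OH trans).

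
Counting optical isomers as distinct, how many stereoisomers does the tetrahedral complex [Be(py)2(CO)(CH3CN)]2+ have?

In a tetrahedral complex all four positions are equivalent and every pair of ligands is adjacent — there is no cis/trans distinction.
Only one geometric arrangement is possible.

1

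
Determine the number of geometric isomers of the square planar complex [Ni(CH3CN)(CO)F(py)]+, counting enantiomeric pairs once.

A square has two trans pairs of vertices; adjacent vertices are cis.
Systematic placement gives 3 geometric isomers: (CH3CN/F trans, CO/py trans); (CH3CN/py trans, CO/F trans); (CH3CN/CO trans, F/py trans).

3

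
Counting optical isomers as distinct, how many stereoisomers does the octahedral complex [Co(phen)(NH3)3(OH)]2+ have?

2

Each phen is bidentate and must span two cis positions.
Working through the distinct placements yields 2 geometric isomers: NH3 mer; NH3 fac.
Each arrangement has an internal mirror plane or centre of symmetry, so none is chiral.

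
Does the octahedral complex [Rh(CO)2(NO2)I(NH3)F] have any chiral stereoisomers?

yes

An octahedron has six vertices in three trans pairs; every non-trans pair is cis.
Systematic enumeration (placing each ligand type in turn and discarding arrangements equivalent by rotation or reflection) gives 9 geometric isomers.
Of these, 6 lack any improper symmetry element and so occur as enantiomeric pairs, giving 9 + 6 = 15 stereoisomers in total.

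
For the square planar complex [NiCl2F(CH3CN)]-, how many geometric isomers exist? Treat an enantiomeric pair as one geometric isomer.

2

In a square planar complex each vertex has one trans partner and two cis neighbours.
Working through the distinct placements yields 2 geometric isomers: Cl cis; Cl trans.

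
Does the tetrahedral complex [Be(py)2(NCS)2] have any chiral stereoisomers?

Only one geometric arrangement is possible.

no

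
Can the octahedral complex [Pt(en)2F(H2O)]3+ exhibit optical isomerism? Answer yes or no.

The six octahedral sites form three mutually perpendicular trans pairs.
Each en is bidentate and must span two cis positions.
There are 2 geometric isomers: F and H2O mutually trans; F and H2O mutually cis (chiral).
One of these lacks any improper symmetry element and so occurs as an enantiomeric pair, giving 2 + 1 = 3 stereoisomers in total.

yes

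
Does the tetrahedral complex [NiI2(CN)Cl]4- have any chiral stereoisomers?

no

In a tetrahedral complex all four positions are equivalent and every pair of ligands is adjacent — there is no cis/trans distinction.
Only one geometric arrangement is possible.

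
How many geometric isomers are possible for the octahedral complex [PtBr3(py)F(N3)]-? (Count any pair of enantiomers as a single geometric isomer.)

4

An octahedron has six vertices in three trans pairs; every non-trans pair is cis.
Systematic placement gives 4 geometric isomers: Br mer (3 arrangements); Br fac (chiral).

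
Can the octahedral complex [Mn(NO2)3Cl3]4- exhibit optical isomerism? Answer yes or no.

no

The six octahedral sites form three mutually perpendicular trans pairs.
There are 2 geometric isomers: NO2 mer; NO2 fac.
Each arrangement has an internal mirror plane or centre of symmetry, so none is chiral.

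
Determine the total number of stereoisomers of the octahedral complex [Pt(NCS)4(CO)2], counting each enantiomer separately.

The six octahedral sites form three mutually perpendicular trans pairs.
The distinct arrangements are (2 in all): CO trans; CO cis.
Each arrangement has an internal mirror plane or centre of symmetry, so none is chiral.

2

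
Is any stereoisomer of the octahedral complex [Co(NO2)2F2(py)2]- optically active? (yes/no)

yes

Systematic placement gives 5 geometric isomers: NO2 trans, F trans, py trans; NO2 cis, F trans, py cis; NO2 cis, F cis, py trans; NO2 cis, F cis, py cis (chiral); NO2 trans, F cis, py cis.
One of these lacks any improper symmetry element and so occurs as an enantiomeric pair, giving 5 + 1 = 6 stereoisomers in total.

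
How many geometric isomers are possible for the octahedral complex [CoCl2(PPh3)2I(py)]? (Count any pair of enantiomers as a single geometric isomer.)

6

In an octahedral complex each vertex has one trans partner and four cis neighbours.
Systematic placement gives 6 geometric isomers: Cl trans, PPh3 cis; Cl trans, PPh3 trans; Cl cis, PPh3 cis (3 arrangements, 2 chiral); Cl cis, PPh3 trans.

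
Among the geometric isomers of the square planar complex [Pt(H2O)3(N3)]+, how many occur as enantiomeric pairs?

A square has two trans pairs of vertices; adjacent vertices are cis.
Only one geometric arrangement is possible.

0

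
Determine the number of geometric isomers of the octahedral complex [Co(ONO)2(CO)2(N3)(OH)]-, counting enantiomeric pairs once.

6

The distinct arrangements are (6 in all): ONO trans, CO trans; ONO cis, CO trans; ONO trans, CO cis; ONO cis, CO cis (3 arrangements, 2 chiral).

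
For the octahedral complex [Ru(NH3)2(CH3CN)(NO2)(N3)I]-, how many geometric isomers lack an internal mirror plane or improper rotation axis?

An octahedron has six vertices in three trans pairs; every non-trans pair is cis.
Exhaustive case analysis gives 9 geometric isomers.
Of these, 6 lack any improper symmetry element and so occur as enantiomeric pairs, giving 9 + 6 = 15 stereoisomers in total.

6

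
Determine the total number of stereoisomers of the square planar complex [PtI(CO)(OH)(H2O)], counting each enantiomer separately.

A square has two trans pairs of vertices; adjacent vertices are cis.
Working through the distinct placements yields 3 geometric isomers: (CO/I trans, H2O/OH trans); (CO/OH trans, H2O/I trans); (CO/H2O trans, I/OH trans).
Each arrangement has an internal mirror plane or centre of symmetry, so none is chiral.

3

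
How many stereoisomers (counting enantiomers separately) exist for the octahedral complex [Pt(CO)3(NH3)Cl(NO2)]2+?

The six octahedral sites form three mutually perpendicular trans pairs.
There are 4 geometric isomers: CO mer (3 arrangements); CO fac (chiral).
One of these lacks any improper symmetry element and so occurs as an enantiomeric pair, giving 4 + 1 = 5 stereoisomers in total.

5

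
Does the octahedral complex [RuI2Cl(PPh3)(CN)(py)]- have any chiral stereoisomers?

The six octahedral sites form three mutually perpendicular trans pairs.
Exhaustive case analysis gives 9 geometric isomers.
Of these, 6 lack any improper symmetry element and so occur as enantiomeric pairs, giving 9 + 6 = 15 stereoisomers in total.

yes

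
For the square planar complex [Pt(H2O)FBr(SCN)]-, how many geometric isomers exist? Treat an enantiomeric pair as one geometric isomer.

In a square planar complex each vertex has one trans partner and two cis neighbours.
Working through the distinct placements yields 3 geometric isomers: (Br/H2O trans, F/SCN trans); (Br/SCN trans, F/H2O trans); (Br/F trans, H2O/SCN trans).

3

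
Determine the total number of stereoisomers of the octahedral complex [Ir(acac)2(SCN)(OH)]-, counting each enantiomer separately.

In an octahedral complex each vertex has one trans partner and four cis neighbours.
Each acac is bidentate and must span two cis positions.
There are 2 geometric isomers: SCN and OH mutually trans; SCN and OH mutually cis (chiral).
One of these lacks any improper symmetry element and so occurs as an enantiomeric pair, giving 2 + 1 = 3 stereoisomers in total.

3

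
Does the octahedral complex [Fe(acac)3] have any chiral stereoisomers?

yes

An octahedron has six vertices in three trans pairs; every non-trans pair is cis.
Each acac is bidentate and must span two cis positions.
Only one geometric arrangement is possible; it has no improper symmetry element, so it exists as a pair of enantiomers (2 stereoisomers).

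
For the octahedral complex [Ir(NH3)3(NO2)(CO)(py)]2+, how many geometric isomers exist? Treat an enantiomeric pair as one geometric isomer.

Working through the distinct placements yields 4 geometric isomers: NH3 mer (3 arrangements); NH3 fac (chiral).

4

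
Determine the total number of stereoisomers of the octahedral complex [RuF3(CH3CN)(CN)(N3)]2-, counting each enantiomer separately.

5

An octahedron has six vertices in three trans pairs; every non-trans pair is cis.
The distinct arrangements are (4 in all): F mer (3 arrangements); F fac (chiral).
One of these lacks any improper symmetry element and so occurs as an enantiomeric pair, giving 4 + 1 = 5 stereoisomers in total.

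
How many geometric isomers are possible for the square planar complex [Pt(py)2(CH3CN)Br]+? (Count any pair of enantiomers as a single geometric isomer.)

2

In a square planar complex each vertex has one trans partner and two cis neighbours.
There are 2 geometric isomers: py cis; py trans.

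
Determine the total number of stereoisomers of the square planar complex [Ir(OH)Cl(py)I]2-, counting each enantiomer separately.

3

A square has two trans pairs of vertices; adjacent vertices are cis.
Working through the distinct placements yields 3 geometric isomers: (Cl/OH trans, I/py trans); (Cl/py trans, I/OH trans); (Cl/I trans, OH/py trans).
Each arrangement has an internal mirror plane or centre of symmetry, so none is chiral.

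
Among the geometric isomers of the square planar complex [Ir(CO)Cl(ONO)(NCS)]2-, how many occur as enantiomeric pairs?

0

A square has two trans pairs of vertices; adjacent vertices are cis.
Working through the distinct placements yields 3 geometric isomers: (CO/NCS trans, Cl/ONO trans); (CO/ONO trans, Cl/NCS trans); (CO/Cl trans, NCS/ONO trans).
Each arrangement has an internal mirror plane or centre of symmetry, so none is chiral.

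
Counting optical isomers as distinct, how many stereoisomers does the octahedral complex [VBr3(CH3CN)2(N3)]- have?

3

The six octahedral sites form three mutually perpendicular trans pairs.
Systematic placement gives 3 geometric isomers: Br mer, CH3CN cis; Br mer, CH3CN trans; Br fac, CH3CN cis.
Each arrangement has an internal mirror plane or centre of symmetry, so none is chiral.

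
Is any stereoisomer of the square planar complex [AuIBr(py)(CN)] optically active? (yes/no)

In a square planar complex each vertex has one trans partner and two cis neighbours.
The distinct arrangements are (3 in all): (Br/I trans, CN/py trans); (Br/py trans, CN/I trans); (Br/CN trans, I/py trans).
Each arrangement has an internal mirror plane or centre of symmetry, so none is chiral.

no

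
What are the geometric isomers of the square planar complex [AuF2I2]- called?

cis and trans

A square has two trans pairs of vertices; adjacent vertices are cis.
Working through the distinct placements yields 2 geometric isomers: F cis; F trans.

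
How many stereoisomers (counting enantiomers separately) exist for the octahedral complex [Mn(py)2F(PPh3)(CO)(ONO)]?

15

The six octahedral sites form three mutually perpendicular trans pairs.
Systematic enumeration (placing each ligand type in turn and discarding arrangements equivalent by rotation or reflection) gives 9 geometric isomers.
Of these, 6 lack any improper symmetry element and so occur as enantiomeric pairs, giving 9 + 6 = 15 stereoisomers in total.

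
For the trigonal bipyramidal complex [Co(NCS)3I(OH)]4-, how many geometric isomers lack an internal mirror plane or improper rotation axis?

A trigonal bipyramid has two axial and three equatorial sites, which are chemically inequivalent.
There are 4 geometric isomers: I axial, OH equatorial; I axial, OH axial; I equatorial, OH equatorial; I equatorial, OH axial.
Each arrangement has an internal mirror plane or centre of symmetry, so none is chiral.

0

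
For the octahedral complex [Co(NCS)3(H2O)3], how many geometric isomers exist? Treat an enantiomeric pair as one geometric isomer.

The distinct arrangements are (2 in all): NCS mer; NCS fac.

2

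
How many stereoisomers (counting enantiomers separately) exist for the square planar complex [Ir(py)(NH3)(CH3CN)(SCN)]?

A square has two trans pairs of vertices; adjacent vertices are cis.
Working through the distinct placements yields 3 geometric isomers: (CH3CN/SCN trans, NH3/py trans); (CH3CN/py trans, NH3/SCN trans); (CH3CN/NH3 trans, SCN/py trans).
Each arrangement has an internal mirror plane or centre of symmetry, so none is chiral.

3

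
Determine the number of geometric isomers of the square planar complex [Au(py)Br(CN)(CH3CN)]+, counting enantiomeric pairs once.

3

There are 3 geometric isomers: (Br/CN trans, CH3CN/py trans); (Br/py trans, CH3CN/CN trans); (Br/CH3CN trans, CN/py trans).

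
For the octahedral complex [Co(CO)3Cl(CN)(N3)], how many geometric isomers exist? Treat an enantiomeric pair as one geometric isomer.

4

An octahedron has six vertices in three trans pairs; every non-trans pair is cis.
There are 4 geometric isomers: CO mer (3 arrangements); CO fac (chiral).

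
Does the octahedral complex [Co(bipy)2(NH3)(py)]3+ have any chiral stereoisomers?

In an octahedral complex each vertex has one trans partner and four cis neighbours.
Each bipy is bidentate and must span two cis positions.
There are 2 geometric isomers: NH3 and py mutually cis (chiral); NH3 and py mutually trans.
One of these lacks any improper symmetry element and so occurs as an enantiomeric pair, giving 2 + 1 = 3 stereoisomers in total.

yes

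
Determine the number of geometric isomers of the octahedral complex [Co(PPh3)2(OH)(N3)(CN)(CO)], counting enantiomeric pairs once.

9

The six octahedral sites form three mutually perpendicular trans pairs.
Exhaustive case analysis gives 9 geometric isomers.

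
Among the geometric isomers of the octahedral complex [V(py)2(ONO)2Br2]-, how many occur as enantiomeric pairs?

1

Systematic placement gives 5 geometric isomers: py trans, ONO trans, Br trans; py cis, ONO cis, Br trans; py trans, ONO cis, Br cis; py cis, ONO cis, Br cis (chiral); py cis, ONO trans, Br cis.
One of these lacks any improper symmetry element and so occurs as an enantiomeric pair, giving 5 + 1 = 6 stereoisomers in total.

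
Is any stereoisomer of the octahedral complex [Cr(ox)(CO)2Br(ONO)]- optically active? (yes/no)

yes

The six octahedral sites form three mutually perpendicular trans pairs.
Each ox is bidentate and must span two cis positions.
Systematic placement gives 4 geometric isomers: CO cis (3 arrangements, 2 chiral); CO trans.
Of these, 2 lack any improper symmetry element and so occur as enantiomeric pairs, giving 4 + 2 = 6 stereoisomers in total.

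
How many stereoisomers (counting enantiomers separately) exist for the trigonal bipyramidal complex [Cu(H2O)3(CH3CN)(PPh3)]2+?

A trigonal bipyramid has two axial and three equatorial sites, which are chemically inequivalent.
Systematic placement gives 4 geometric isomers: CH3CN axial, PPh3 equatorial; CH3CN axial, PPh3 axial; CH3CN equatorial, PPh3 equatorial; CH3CN equatorial, PPh3 axial.
Each arrangement has an internal mirror plane or centre of symmetry, so none is chiral.

4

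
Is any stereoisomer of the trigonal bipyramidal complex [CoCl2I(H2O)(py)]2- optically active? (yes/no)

yes

A trigonal bipyramid has two axial and three equatorial sites, which are chemically inequivalent.
Exhaustive case analysis gives 7 geometric isomers.
Of these, 3 lack any improper symmetry element and so occur as enantiomeric pairs, giving 7 + 3 = 10 stereoisomers in total.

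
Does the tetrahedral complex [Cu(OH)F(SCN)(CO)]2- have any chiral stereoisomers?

yes

All four vertices of a tetrahedron are equivalent and mutually adjacent, so cis/trans isomerism cannot arise.
Only one geometric arrangement is possible; it has no improper symmetry element, so it exists as a pair of enantiomers (2 stereoisomers).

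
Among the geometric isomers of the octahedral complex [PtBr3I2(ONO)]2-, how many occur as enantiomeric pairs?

0

An octahedron has six vertices in three trans pairs; every non-trans pair is cis.
Working through the distinct placements yields 3 geometric isomers: Br mer, I cis; Br mer, I trans; Br fac, I cis.
Each arrangement has an internal mirror plane or centre of symmetry, so none is chiral.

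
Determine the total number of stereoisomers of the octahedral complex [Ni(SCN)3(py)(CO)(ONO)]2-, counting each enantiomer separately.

5

Systematic placement gives 4 geometric isomers: SCN mer (3 arrangements); SCN fac (chiral).
One of these lacks any improper symmetry element and so occurs as an enantiomeric pair, giving 4 + 1 = 5 stereoisomers in total.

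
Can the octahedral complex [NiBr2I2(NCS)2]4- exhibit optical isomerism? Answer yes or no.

yes

The six octahedral sites form three mutually perpendicular trans pairs.
Working through the distinct placements yields 5 geometric isomers: Br trans, I trans, NCS trans; Br trans, I cis, NCS cis; Br cis, I cis, NCS trans; Br cis, I cis, NCS cis (chiral); Br cis, I trans, NCS cis.
One of these lacks any improper symmetry element and so occurs as an enantiomeric pair, giving 5 + 1 = 6 stereoisomers in total.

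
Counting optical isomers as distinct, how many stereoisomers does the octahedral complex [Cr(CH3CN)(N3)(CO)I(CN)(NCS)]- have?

30

Systematic enumeration (placing each ligand type in turn and discarding arrangements equivalent by rotation or reflection) gives 15 geometric isomers.
Of these, 15 lack any improper symmetry element and so occur as enantiomeric pairs, giving 15 + 15 = 30 stereoisomers in total.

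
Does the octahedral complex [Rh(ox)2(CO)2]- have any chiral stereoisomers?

An octahedron has six vertices in three trans pairs; every non-trans pair is cis.
Each ox is bidentate and must span two cis positions.
Working through the distinct placements yields 2 geometric isomers: CO trans; CO cis (chiral).
One of these lacks any improper symmetry element and so occurs as an enantiomeric pair, giving 2 + 1 = 3 stereoisomers in total.

yes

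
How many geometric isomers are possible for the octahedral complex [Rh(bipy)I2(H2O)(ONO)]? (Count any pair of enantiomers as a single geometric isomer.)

4

In an octahedral complex each vertex has one trans partner and four cis neighbours.
Each bipy is bidentate and must span two cis positions.
Working through the distinct placements yields 4 geometric isomers: I cis (3 arrangements, 2 chiral); I trans.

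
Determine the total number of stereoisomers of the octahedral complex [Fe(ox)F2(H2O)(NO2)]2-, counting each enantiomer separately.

6

In an octahedral complex each vertex has one trans partner and four cis neighbours.
Each ox is bidentate and must span two cis positions.
There are 4 geometric isomers: F trans; F cis (3 arrangements, 2 chiral).
Of these, 2 lack any improper symmetry element and so occur as enantiomeric pairs, giving 4 + 2 = 6 stereoisomers in total.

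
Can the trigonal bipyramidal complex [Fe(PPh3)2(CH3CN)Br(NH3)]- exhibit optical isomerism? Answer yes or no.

A trigonal bipyramid has two axial and three equatorial sites, which are chemically inequivalent.
Exhaustive case analysis gives 7 geometric isomers.
Of these, 3 lack any improper symmetry element and so occur as enantiomeric pairs, giving 7 + 3 = 10 stereoisomers in total.

yes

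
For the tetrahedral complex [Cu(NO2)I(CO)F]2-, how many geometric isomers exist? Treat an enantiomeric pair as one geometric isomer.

1

Only one geometric arrangement is possible; it has no improper symmetry element, so it exists as a pair of enantiomers (2 stereoisomers).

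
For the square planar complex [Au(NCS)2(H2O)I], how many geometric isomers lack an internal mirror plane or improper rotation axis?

A square has two trans pairs of vertices; adjacent vertices are cis.
Working through the distinct placements yields 2 geometric isomers: NCS cis; NCS trans.
Each arrangement has an internal mirror plane or centre of symmetry, so none is chiral.

0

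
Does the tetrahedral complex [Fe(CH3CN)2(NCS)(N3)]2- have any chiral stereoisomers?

All four vertices of a tetrahedron are equivalent and mutually adjacent, so cis/trans isomerism cannot arise.
Only one geometric arrangement is possible.

no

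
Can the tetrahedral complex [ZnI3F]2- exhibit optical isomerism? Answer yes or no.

no

Only one geometric arrangement is possible.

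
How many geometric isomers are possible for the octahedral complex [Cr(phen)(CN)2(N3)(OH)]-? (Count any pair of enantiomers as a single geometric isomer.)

4

Each phen is bidentate and must span two cis positions.
There are 4 geometric isomers: CN trans; CN cis (3 arrangements, 2 chiral).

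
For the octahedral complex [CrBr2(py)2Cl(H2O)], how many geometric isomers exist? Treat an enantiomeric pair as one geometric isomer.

6

The distinct arrangements are (6 in all): Br trans, py trans; Br trans, py cis; Br cis, py trans; Br cis, py cis (3 arrangements, 2 chiral).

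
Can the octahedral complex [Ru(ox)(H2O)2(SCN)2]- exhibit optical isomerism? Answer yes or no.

The six octahedral sites form three mutually perpendicular trans pairs.
Each ox is bidentate and must span two cis positions.
The distinct arrangements are (3 in all): H2O trans, SCN cis; H2O cis, SCN cis (chiral); H2O cis, SCN trans.
One of these lacks any improper symmetry element and so occurs as an enantiomeric pair, giving 3 + 1 = 4 stereoisomers in total.

yes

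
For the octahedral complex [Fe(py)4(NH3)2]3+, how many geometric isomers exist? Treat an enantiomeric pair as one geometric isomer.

In an octahedral complex each vertex has one trans partner and four cis neighbours.
There are 2 geometric isomers: NH3 trans; NH3 cis.

2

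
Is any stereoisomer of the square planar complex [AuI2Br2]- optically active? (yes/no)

no

In a square planar complex each vertex has one trans partner and two cis neighbours.
The distinct arrangements are (2 in all): I cis; I trans.
Each arrangement has an internal mirror plane or centre of symmetry, so none is chiral.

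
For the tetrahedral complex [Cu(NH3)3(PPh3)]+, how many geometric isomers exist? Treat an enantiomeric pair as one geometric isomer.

1

All four vertices of a tetrahedron are equivalent and mutually adjacent, so cis/trans isomerism cannot arise.
Only one geometric arrangement is possible.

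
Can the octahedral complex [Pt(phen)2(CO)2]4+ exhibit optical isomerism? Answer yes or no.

yes

In an octahedral complex each vertex has one trans partner and four cis neighbours.
Each phen is bidentate and must span two cis positions.
Working through the distinct placements yields 2 geometric isomers: CO trans; CO cis (chiral).
One of these lacks any improper symmetry element and so occurs as an enantiomeric pair, giving 2 + 1 = 3 stereoisomers in total.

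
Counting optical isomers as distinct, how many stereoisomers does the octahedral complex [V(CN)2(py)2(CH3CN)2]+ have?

6

An octahedron has six vertices in three trans pairs; every non-trans pair is cis.
There are 5 geometric isomers: CN trans, py trans, CH3CN trans; CN cis, py cis, CH3CN trans; CN cis, py trans, CH3CN cis; CN cis, py cis, CH3CN cis (chiral); CN trans, py cis, CH3CN cis.
One of these lacks any improper symmetry element and so occurs as an enantiomeric pair, giving 5 + 1 = 6 stereoisomers in total.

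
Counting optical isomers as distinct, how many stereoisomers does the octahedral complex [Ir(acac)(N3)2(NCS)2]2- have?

4

An octahedron has six vertices in three trans pairs; every non-trans pair is cis.
Each acac is bidentate and must span two cis positions.
There are 3 geometric isomers: N3 trans, NCS cis; N3 cis, NCS cis (chiral); N3 cis, NCS trans.
One of these lacks any improper symmetry element and so occurs as an enantiomeric pair, giving 3 + 1 = 4 stereoisomers in total.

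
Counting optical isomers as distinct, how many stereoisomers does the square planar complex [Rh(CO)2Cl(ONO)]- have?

A square has two trans pairs of vertices; adjacent vertices are cis.
The distinct arrangements are (2 in all): CO cis; CO trans.
Each arrangement has an internal mirror plane or centre of symmetry, so none is chiral.

2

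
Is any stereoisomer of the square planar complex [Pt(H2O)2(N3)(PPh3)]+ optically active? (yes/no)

A square has two trans pairs of vertices; adjacent vertices are cis.
The distinct arrangements are (2 in all): H2O cis; H2O trans.
Each arrangement has an internal mirror plane or centre of symmetry, so none is chiral.

no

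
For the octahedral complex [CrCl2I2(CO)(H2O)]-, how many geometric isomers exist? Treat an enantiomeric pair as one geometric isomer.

The six octahedral sites form three mutually perpendicular trans pairs.
There are 6 geometric isomers: Cl cis, I trans; Cl cis, I cis (3 arrangements, 2 chiral); Cl trans, I trans; Cl trans, I cis.

6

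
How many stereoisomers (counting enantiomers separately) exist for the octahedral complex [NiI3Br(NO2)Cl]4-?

5

Working through the distinct placements yields 4 geometric isomers: I mer (3 arrangements); I fac (chiral).
One of these lacks any improper symmetry element and so occurs as an enantiomeric pair, giving 4 + 1 = 5 stereoisomers in total.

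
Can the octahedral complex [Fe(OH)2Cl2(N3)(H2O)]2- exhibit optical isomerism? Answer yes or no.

The distinct arrangements are (6 in all): OH trans, Cl trans; OH cis, Cl trans; OH trans, Cl cis; OH cis, Cl cis (3 arrangements, 2 chiral).
Of these, 2 lack any improper symmetry element and so occur as enantiomeric pairs, giving 6 + 2 = 8 stereoisomers in total.

yes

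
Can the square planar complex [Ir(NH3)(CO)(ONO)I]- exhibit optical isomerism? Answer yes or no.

A square has two trans pairs of vertices; adjacent vertices are cis.
Systematic placement gives 3 geometric isomers: (CO/NH3 trans, I/ONO trans); (CO/ONO trans, I/NH3 trans); (CO/I trans, NH3/ONO trans).
Each arrangement has an internal mirror plane or centre of symmetry, so none is chiral.

no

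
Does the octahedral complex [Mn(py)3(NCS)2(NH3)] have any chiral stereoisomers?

no

Systematic placement gives 3 geometric isomers: py mer, NCS trans; py mer, NCS cis; py fac, NCS cis.
Each arrangement has an internal mirror plane or centre of symmetry, so none is chiral.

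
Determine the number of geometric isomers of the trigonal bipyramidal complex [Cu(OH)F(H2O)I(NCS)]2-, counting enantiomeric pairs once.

10

Systematic enumeration (placing each ligand type in turn and discarding arrangements equivalent by rotation or reflection) gives 10 geometric isomers.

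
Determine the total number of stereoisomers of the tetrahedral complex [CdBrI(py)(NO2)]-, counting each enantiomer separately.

2

Only one geometric arrangement is possible; it has no improper symmetry element, so it exists as a pair of enantiomers (2 stereoisomers).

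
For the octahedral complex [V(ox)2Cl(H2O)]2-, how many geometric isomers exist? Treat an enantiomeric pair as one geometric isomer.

2

The six octahedral sites form three mutually perpendicular trans pairs.
Each ox is bidentate and must span two cis positions.
There are 2 geometric isomers: Cl and H2O mutually trans; Cl and H2O mutually cis (chiral).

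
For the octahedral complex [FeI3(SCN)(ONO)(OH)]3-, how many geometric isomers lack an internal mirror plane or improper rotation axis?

An octahedron has six vertices in three trans pairs; every non-trans pair is cis.
Working through the distinct placements yields 4 geometric isomers: I mer (3 arrangements); I fac (chiral).
One of these lacks any improper symmetry element and so occurs as an enantiomeric pair, giving 4 + 1 = 5 stereoisomers in total.

1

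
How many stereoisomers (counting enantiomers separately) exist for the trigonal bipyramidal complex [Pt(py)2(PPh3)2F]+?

6

In a trigonal bipyramid the two axial positions differ from the three equatorial ones.
Systematic enumeration (placing each ligand type in turn and discarding arrangements equivalent by rotation or reflection) gives 5 geometric isomers.
One of these lacks any improper symmetry element and so occurs as an enantiomeric pair, giving 5 + 1 = 6 stereoisomers in total.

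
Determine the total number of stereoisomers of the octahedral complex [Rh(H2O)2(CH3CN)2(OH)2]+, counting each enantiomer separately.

In an octahedral complex each vertex has one trans partner and four cis neighbours.
Systematic placement gives 5 geometric isomers: H2O trans, CH3CN trans, OH trans; H2O cis, CH3CN trans, OH cis; H2O cis, CH3CN cis, OH trans; H2O cis, CH3CN cis, OH cis (chiral); H2O trans, CH3CN cis, OH cis.
One of these lacks any improper symmetry element and so occurs as an enantiomeric pair, giving 5 + 1 = 6 stereoisomers in total.

6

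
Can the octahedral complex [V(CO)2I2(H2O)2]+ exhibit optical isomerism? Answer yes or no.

In an octahedral complex each vertex has one trans partner and four cis neighbours.
Systematic placement gives 5 geometric isomers: CO trans, I trans, H2O trans; CO trans, I cis, H2O cis; CO cis, I trans, H2O cis; CO cis, I cis, H2O cis (chiral); CO cis, I cis, H2O trans.
One of these lacks any improper symmetry element and so occurs as an enantiomeric pair, giving 5 + 1 = 6 stereoisomers in total.

yes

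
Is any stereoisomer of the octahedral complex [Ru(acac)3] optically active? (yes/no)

An octahedron has six vertices in three trans pairs; every non-trans pair is cis.
Each acac is bidentate and must span two cis positions.
Only one geometric arrangement is possible; it has no improper symmetry element, so it exists as a pair of enantiomers (2 stereoisomers).

yes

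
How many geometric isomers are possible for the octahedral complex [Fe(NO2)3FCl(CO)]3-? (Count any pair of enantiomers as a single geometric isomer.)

The six octahedral sites form three mutually perpendicular trans pairs.
There are 4 geometric isomers: NO2 mer (3 arrangements); NO2 fac (chiral).

4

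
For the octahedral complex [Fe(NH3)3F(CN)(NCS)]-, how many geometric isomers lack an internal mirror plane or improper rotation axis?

1

In an octahedral complex each vertex has one trans partner and four cis neighbours.
Systematic placement gives 4 geometric isomers: NH3 mer (3 arrangements); NH3 fac (chiral).
One of these lacks any improper symmetry element and so occurs as an enantiomeric pair, giving 4 + 1 = 5 stereoisomers in total.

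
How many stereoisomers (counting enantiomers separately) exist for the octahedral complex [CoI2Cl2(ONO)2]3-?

6

There are 5 geometric isomers: I trans, Cl trans, ONO trans; I cis, Cl trans, ONO cis; I cis, Cl cis, ONO trans; I cis, Cl cis, ONO cis (chiral); I trans, Cl cis, ONO cis.
One of these lacks any improper symmetry element and so occurs as an enantiomeric pair, giving 5 + 1 = 6 stereoisomers in total.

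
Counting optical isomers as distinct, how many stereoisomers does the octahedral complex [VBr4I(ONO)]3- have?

There are 2 geometric isomers: I and ONO mutually trans; I and ONO mutually cis.
Each arrangement has an internal mirror plane or centre of symmetry, so none is chiral.

2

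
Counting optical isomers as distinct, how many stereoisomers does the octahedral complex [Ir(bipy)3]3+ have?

2

Each bipy is bidentate and must span two cis positions.
Only one geometric arrangement is possible; it has no improper symmetry element, so it exists as a pair of enantiomers (2 stereoisomers).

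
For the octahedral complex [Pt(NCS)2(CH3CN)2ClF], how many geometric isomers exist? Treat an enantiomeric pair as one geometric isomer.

6

An octahedron has six vertices in three trans pairs; every non-trans pair is cis.
Working through the distinct placements yields 6 geometric isomers: NCS trans, CH3CN trans; NCS cis, CH3CN trans; NCS trans, CH3CN cis; NCS cis, CH3CN cis (3 arrangements, 2 chiral).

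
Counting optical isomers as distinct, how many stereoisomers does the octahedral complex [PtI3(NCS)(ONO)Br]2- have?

In an octahedral complex each vertex has one trans partner and four cis neighbours.
The distinct arrangements are (4 in all): I mer (3 arrangements); I fac (chiral).
One of these lacks any improper symmetry element and so occurs as an enantiomeric pair, giving 4 + 1 = 5 stereoisomers in total.

5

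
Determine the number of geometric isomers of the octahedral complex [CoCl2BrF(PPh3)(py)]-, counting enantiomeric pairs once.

An octahedron has six vertices in three trans pairs; every non-trans pair is cis.
Systematic enumeration (placing each ligand type in turn and discarding arrangements equivalent by rotation or reflection) gives 9 geometric isomers.

9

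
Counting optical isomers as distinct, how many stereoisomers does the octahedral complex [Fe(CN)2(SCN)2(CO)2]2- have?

6

In an octahedral complex each vertex has one trans partner and four cis neighbours.
The distinct arrangements are (5 in all): CN trans, SCN trans, CO trans; CN trans, SCN cis, CO cis; CN cis, SCN trans, CO cis; CN cis, SCN cis, CO cis (chiral); CN cis, SCN cis, CO trans.
One of these lacks any improper symmetry element and so occurs as an enantiomeric pair, giving 5 + 1 = 6 stereoisomers in total.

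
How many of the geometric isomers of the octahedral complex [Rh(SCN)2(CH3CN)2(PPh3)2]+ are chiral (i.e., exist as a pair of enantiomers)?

In an octahedral complex each vertex has one trans partner and four cis neighbours.
Systematic placement gives 5 geometric isomers: SCN trans, CH3CN trans, PPh3 trans; SCN cis, CH3CN trans, PPh3 cis; SCN trans, CH3CN cis, PPh3 cis; SCN cis, CH3CN cis, PPh3 cis (chiral); SCN cis, CH3CN cis, PPh3 trans.
One of these lacks any improper symmetry element and so occurs as an enantiomeric pair, giving 5 + 1 = 6 stereoisomers in total.

1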